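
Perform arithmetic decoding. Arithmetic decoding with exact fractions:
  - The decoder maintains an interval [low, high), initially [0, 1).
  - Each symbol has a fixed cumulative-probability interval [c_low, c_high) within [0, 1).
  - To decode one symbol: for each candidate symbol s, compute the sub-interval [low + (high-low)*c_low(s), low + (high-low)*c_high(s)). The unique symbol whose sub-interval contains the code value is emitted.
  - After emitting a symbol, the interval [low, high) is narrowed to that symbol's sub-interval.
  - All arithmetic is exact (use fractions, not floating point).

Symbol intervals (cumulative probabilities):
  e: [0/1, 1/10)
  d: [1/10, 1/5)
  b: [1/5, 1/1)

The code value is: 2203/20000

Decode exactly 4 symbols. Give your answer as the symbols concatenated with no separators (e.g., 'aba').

Answer: dded

Derivation:
Step 1: interval [0/1, 1/1), width = 1/1 - 0/1 = 1/1
  'e': [0/1 + 1/1*0/1, 0/1 + 1/1*1/10) = [0/1, 1/10)
  'd': [0/1 + 1/1*1/10, 0/1 + 1/1*1/5) = [1/10, 1/5) <- contains code 2203/20000
  'b': [0/1 + 1/1*1/5, 0/1 + 1/1*1/1) = [1/5, 1/1)
  emit 'd', narrow to [1/10, 1/5)
Step 2: interval [1/10, 1/5), width = 1/5 - 1/10 = 1/10
  'e': [1/10 + 1/10*0/1, 1/10 + 1/10*1/10) = [1/10, 11/100)
  'd': [1/10 + 1/10*1/10, 1/10 + 1/10*1/5) = [11/100, 3/25) <- contains code 2203/20000
  'b': [1/10 + 1/10*1/5, 1/10 + 1/10*1/1) = [3/25, 1/5)
  emit 'd', narrow to [11/100, 3/25)
Step 3: interval [11/100, 3/25), width = 3/25 - 11/100 = 1/100
  'e': [11/100 + 1/100*0/1, 11/100 + 1/100*1/10) = [11/100, 111/1000) <- contains code 2203/20000
  'd': [11/100 + 1/100*1/10, 11/100 + 1/100*1/5) = [111/1000, 14/125)
  'b': [11/100 + 1/100*1/5, 11/100 + 1/100*1/1) = [14/125, 3/25)
  emit 'e', narrow to [11/100, 111/1000)
Step 4: interval [11/100, 111/1000), width = 111/1000 - 11/100 = 1/1000
  'e': [11/100 + 1/1000*0/1, 11/100 + 1/1000*1/10) = [11/100, 1101/10000)
  'd': [11/100 + 1/1000*1/10, 11/100 + 1/1000*1/5) = [1101/10000, 551/5000) <- contains code 2203/20000
  'b': [11/100 + 1/1000*1/5, 11/100 + 1/1000*1/1) = [551/5000, 111/1000)
  emit 'd', narrow to [1101/10000, 551/5000)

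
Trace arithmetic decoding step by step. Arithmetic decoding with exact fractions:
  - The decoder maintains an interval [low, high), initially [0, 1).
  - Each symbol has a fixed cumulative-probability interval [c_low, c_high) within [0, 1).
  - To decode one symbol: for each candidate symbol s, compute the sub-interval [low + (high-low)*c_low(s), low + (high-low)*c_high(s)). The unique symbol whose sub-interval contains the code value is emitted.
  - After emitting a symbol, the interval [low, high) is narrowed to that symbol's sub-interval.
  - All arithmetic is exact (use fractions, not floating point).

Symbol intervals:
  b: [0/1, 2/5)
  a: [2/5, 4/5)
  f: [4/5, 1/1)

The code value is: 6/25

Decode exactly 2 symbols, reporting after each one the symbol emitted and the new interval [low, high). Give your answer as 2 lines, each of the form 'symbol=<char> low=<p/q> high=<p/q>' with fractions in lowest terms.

Step 1: interval [0/1, 1/1), width = 1/1 - 0/1 = 1/1
  'b': [0/1 + 1/1*0/1, 0/1 + 1/1*2/5) = [0/1, 2/5) <- contains code 6/25
  'a': [0/1 + 1/1*2/5, 0/1 + 1/1*4/5) = [2/5, 4/5)
  'f': [0/1 + 1/1*4/5, 0/1 + 1/1*1/1) = [4/5, 1/1)
  emit 'b', narrow to [0/1, 2/5)
Step 2: interval [0/1, 2/5), width = 2/5 - 0/1 = 2/5
  'b': [0/1 + 2/5*0/1, 0/1 + 2/5*2/5) = [0/1, 4/25)
  'a': [0/1 + 2/5*2/5, 0/1 + 2/5*4/5) = [4/25, 8/25) <- contains code 6/25
  'f': [0/1 + 2/5*4/5, 0/1 + 2/5*1/1) = [8/25, 2/5)
  emit 'a', narrow to [4/25, 8/25)

Answer: symbol=b low=0/1 high=2/5
symbol=a low=4/25 high=8/25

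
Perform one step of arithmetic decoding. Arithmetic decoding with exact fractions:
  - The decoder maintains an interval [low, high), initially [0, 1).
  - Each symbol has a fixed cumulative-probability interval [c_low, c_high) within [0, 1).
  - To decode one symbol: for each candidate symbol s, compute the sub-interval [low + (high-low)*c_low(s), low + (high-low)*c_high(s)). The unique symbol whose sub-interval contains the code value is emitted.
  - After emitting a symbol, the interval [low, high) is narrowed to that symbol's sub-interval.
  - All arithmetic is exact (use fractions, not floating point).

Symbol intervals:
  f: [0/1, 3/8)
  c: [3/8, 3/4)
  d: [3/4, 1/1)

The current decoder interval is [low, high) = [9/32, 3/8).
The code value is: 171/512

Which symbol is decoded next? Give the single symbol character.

Interval width = high − low = 3/8 − 9/32 = 3/32
Scaled code = (code − low) / width = (171/512 − 9/32) / 3/32 = 9/16
  f: [0/1, 3/8) 
  c: [3/8, 3/4) ← scaled code falls here ✓
  d: [3/4, 1/1) 

Answer: c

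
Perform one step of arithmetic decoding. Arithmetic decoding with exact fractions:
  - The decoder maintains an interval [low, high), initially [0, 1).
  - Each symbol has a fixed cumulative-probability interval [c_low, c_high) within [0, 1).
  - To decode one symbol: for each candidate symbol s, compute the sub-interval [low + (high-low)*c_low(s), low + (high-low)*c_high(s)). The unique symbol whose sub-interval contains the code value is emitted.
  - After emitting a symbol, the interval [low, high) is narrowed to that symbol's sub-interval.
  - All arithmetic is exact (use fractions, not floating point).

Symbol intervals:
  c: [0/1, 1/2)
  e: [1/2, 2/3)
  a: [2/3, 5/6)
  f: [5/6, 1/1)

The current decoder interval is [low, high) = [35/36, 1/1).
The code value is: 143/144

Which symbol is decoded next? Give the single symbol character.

Interval width = high − low = 1/1 − 35/36 = 1/36
Scaled code = (code − low) / width = (143/144 − 35/36) / 1/36 = 3/4
  c: [0/1, 1/2) 
  e: [1/2, 2/3) 
  a: [2/3, 5/6) ← scaled code falls here ✓
  f: [5/6, 1/1) 

Answer: a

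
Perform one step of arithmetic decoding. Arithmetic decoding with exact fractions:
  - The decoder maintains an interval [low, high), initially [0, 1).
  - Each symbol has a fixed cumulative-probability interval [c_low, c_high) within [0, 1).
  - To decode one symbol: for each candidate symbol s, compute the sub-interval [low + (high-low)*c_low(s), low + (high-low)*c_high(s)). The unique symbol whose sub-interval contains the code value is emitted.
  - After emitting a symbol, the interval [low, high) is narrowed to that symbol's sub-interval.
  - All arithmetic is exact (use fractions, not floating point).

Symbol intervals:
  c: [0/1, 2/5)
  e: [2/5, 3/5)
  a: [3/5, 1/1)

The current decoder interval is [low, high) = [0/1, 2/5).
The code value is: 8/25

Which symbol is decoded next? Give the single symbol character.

Answer: a

Derivation:
Interval width = high − low = 2/5 − 0/1 = 2/5
Scaled code = (code − low) / width = (8/25 − 0/1) / 2/5 = 4/5
  c: [0/1, 2/5) 
  e: [2/5, 3/5) 
  a: [3/5, 1/1) ← scaled code falls here ✓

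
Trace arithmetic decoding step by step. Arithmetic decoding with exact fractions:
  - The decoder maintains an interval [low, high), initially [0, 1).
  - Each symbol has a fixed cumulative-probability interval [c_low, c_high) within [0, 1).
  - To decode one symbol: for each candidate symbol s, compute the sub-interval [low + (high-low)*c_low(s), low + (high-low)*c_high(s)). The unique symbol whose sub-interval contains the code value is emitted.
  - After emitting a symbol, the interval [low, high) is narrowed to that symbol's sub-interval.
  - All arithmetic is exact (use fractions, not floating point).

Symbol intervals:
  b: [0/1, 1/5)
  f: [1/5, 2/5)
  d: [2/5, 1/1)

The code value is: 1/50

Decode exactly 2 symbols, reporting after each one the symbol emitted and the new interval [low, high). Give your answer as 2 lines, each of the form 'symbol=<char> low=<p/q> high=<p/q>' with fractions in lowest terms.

Answer: symbol=b low=0/1 high=1/5
symbol=b low=0/1 high=1/25

Derivation:
Step 1: interval [0/1, 1/1), width = 1/1 - 0/1 = 1/1
  'b': [0/1 + 1/1*0/1, 0/1 + 1/1*1/5) = [0/1, 1/5) <- contains code 1/50
  'f': [0/1 + 1/1*1/5, 0/1 + 1/1*2/5) = [1/5, 2/5)
  'd': [0/1 + 1/1*2/5, 0/1 + 1/1*1/1) = [2/5, 1/1)
  emit 'b', narrow to [0/1, 1/5)
Step 2: interval [0/1, 1/5), width = 1/5 - 0/1 = 1/5
  'b': [0/1 + 1/5*0/1, 0/1 + 1/5*1/5) = [0/1, 1/25) <- contains code 1/50
  'f': [0/1 + 1/5*1/5, 0/1 + 1/5*2/5) = [1/25, 2/25)
  'd': [0/1 + 1/5*2/5, 0/1 + 1/5*1/1) = [2/25, 1/5)
  emit 'b', narrow to [0/1, 1/25)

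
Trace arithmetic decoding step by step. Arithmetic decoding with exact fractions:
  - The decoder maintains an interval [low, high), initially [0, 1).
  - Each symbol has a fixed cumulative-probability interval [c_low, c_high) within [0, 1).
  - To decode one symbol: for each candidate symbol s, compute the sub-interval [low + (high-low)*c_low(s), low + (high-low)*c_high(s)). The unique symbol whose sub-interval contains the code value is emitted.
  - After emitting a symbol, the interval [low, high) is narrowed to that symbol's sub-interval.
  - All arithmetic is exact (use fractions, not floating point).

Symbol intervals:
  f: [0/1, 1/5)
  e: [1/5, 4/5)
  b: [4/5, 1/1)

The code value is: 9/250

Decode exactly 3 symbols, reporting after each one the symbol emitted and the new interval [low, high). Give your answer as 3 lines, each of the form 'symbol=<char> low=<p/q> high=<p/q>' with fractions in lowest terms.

Step 1: interval [0/1, 1/1), width = 1/1 - 0/1 = 1/1
  'f': [0/1 + 1/1*0/1, 0/1 + 1/1*1/5) = [0/1, 1/5) <- contains code 9/250
  'e': [0/1 + 1/1*1/5, 0/1 + 1/1*4/5) = [1/5, 4/5)
  'b': [0/1 + 1/1*4/5, 0/1 + 1/1*1/1) = [4/5, 1/1)
  emit 'f', narrow to [0/1, 1/5)
Step 2: interval [0/1, 1/5), width = 1/5 - 0/1 = 1/5
  'f': [0/1 + 1/5*0/1, 0/1 + 1/5*1/5) = [0/1, 1/25) <- contains code 9/250
  'e': [0/1 + 1/5*1/5, 0/1 + 1/5*4/5) = [1/25, 4/25)
  'b': [0/1 + 1/5*4/5, 0/1 + 1/5*1/1) = [4/25, 1/5)
  emit 'f', narrow to [0/1, 1/25)
Step 3: interval [0/1, 1/25), width = 1/25 - 0/1 = 1/25
  'f': [0/1 + 1/25*0/1, 0/1 + 1/25*1/5) = [0/1, 1/125)
  'e': [0/1 + 1/25*1/5, 0/1 + 1/25*4/5) = [1/125, 4/125)
  'b': [0/1 + 1/25*4/5, 0/1 + 1/25*1/1) = [4/125, 1/25) <- contains code 9/250
  emit 'b', narrow to [4/125, 1/25)

Answer: symbol=f low=0/1 high=1/5
symbol=f low=0/1 high=1/25
symbol=b low=4/125 high=1/25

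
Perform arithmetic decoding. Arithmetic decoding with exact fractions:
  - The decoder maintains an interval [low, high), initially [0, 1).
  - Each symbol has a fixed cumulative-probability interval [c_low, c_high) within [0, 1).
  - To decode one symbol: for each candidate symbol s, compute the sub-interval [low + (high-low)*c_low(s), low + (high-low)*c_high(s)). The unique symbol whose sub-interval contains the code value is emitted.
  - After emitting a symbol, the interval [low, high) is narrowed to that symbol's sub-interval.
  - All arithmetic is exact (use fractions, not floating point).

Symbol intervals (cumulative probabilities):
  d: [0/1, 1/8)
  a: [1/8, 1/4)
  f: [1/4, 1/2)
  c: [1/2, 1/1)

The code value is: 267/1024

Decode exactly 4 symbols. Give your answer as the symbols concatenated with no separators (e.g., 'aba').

Step 1: interval [0/1, 1/1), width = 1/1 - 0/1 = 1/1
  'd': [0/1 + 1/1*0/1, 0/1 + 1/1*1/8) = [0/1, 1/8)
  'a': [0/1 + 1/1*1/8, 0/1 + 1/1*1/4) = [1/8, 1/4)
  'f': [0/1 + 1/1*1/4, 0/1 + 1/1*1/2) = [1/4, 1/2) <- contains code 267/1024
  'c': [0/1 + 1/1*1/2, 0/1 + 1/1*1/1) = [1/2, 1/1)
  emit 'f', narrow to [1/4, 1/2)
Step 2: interval [1/4, 1/2), width = 1/2 - 1/4 = 1/4
  'd': [1/4 + 1/4*0/1, 1/4 + 1/4*1/8) = [1/4, 9/32) <- contains code 267/1024
  'a': [1/4 + 1/4*1/8, 1/4 + 1/4*1/4) = [9/32, 5/16)
  'f': [1/4 + 1/4*1/4, 1/4 + 1/4*1/2) = [5/16, 3/8)
  'c': [1/4 + 1/4*1/2, 1/4 + 1/4*1/1) = [3/8, 1/2)
  emit 'd', narrow to [1/4, 9/32)
Step 3: interval [1/4, 9/32), width = 9/32 - 1/4 = 1/32
  'd': [1/4 + 1/32*0/1, 1/4 + 1/32*1/8) = [1/4, 65/256)
  'a': [1/4 + 1/32*1/8, 1/4 + 1/32*1/4) = [65/256, 33/128)
  'f': [1/4 + 1/32*1/4, 1/4 + 1/32*1/2) = [33/128, 17/64) <- contains code 267/1024
  'c': [1/4 + 1/32*1/2, 1/4 + 1/32*1/1) = [17/64, 9/32)
  emit 'f', narrow to [33/128, 17/64)
Step 4: interval [33/128, 17/64), width = 17/64 - 33/128 = 1/128
  'd': [33/128 + 1/128*0/1, 33/128 + 1/128*1/8) = [33/128, 265/1024)
  'a': [33/128 + 1/128*1/8, 33/128 + 1/128*1/4) = [265/1024, 133/512)
  'f': [33/128 + 1/128*1/4, 33/128 + 1/128*1/2) = [133/512, 67/256) <- contains code 267/1024
  'c': [33/128 + 1/128*1/2, 33/128 + 1/128*1/1) = [67/256, 17/64)
  emit 'f', narrow to [133/512, 67/256)

Answer: fdff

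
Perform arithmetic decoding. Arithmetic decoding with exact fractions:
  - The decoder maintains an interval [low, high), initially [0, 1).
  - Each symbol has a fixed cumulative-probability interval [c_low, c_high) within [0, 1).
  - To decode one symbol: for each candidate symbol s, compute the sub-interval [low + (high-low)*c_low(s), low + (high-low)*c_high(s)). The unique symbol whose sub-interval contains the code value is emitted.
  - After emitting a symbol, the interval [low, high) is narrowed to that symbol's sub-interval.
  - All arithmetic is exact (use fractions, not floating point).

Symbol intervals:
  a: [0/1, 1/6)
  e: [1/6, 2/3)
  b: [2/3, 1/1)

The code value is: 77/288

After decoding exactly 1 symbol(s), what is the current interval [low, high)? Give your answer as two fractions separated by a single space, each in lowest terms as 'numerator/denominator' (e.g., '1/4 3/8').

Step 1: interval [0/1, 1/1), width = 1/1 - 0/1 = 1/1
  'a': [0/1 + 1/1*0/1, 0/1 + 1/1*1/6) = [0/1, 1/6)
  'e': [0/1 + 1/1*1/6, 0/1 + 1/1*2/3) = [1/6, 2/3) <- contains code 77/288
  'b': [0/1 + 1/1*2/3, 0/1 + 1/1*1/1) = [2/3, 1/1)
  emit 'e', narrow to [1/6, 2/3)

Answer: 1/6 2/3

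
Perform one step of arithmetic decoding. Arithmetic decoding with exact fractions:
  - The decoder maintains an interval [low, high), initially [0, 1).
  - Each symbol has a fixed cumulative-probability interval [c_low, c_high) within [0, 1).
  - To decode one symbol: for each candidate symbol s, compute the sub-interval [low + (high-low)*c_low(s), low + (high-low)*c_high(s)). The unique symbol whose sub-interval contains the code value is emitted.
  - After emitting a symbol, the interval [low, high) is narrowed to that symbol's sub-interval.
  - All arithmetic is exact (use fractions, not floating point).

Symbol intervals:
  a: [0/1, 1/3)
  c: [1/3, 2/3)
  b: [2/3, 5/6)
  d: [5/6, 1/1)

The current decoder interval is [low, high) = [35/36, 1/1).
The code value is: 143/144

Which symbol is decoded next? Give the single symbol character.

Answer: b

Derivation:
Interval width = high − low = 1/1 − 35/36 = 1/36
Scaled code = (code − low) / width = (143/144 − 35/36) / 1/36 = 3/4
  a: [0/1, 1/3) 
  c: [1/3, 2/3) 
  b: [2/3, 5/6) ← scaled code falls here ✓
  d: [5/6, 1/1) 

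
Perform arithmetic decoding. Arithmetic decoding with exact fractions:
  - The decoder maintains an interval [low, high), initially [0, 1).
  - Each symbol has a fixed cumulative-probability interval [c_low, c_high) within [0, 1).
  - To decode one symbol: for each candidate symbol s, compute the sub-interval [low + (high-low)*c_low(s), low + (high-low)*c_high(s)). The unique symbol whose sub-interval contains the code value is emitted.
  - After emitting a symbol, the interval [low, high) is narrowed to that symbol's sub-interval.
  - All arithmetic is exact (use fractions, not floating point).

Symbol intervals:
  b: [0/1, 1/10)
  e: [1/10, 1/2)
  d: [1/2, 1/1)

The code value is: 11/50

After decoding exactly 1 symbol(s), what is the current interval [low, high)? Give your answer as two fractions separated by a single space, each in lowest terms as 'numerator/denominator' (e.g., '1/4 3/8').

Step 1: interval [0/1, 1/1), width = 1/1 - 0/1 = 1/1
  'b': [0/1 + 1/1*0/1, 0/1 + 1/1*1/10) = [0/1, 1/10)
  'e': [0/1 + 1/1*1/10, 0/1 + 1/1*1/2) = [1/10, 1/2) <- contains code 11/50
  'd': [0/1 + 1/1*1/2, 0/1 + 1/1*1/1) = [1/2, 1/1)
  emit 'e', narrow to [1/10, 1/2)

Answer: 1/10 1/2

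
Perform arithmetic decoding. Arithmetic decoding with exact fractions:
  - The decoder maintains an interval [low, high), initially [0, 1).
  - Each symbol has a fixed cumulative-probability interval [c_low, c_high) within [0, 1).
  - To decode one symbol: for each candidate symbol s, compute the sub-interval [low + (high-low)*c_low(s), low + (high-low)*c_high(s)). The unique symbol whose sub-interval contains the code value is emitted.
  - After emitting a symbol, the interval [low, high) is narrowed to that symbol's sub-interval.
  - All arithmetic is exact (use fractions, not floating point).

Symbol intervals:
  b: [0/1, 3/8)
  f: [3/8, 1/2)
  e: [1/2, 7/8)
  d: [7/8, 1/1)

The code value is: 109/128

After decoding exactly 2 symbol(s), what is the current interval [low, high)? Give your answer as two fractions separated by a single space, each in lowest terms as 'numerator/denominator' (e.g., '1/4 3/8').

Answer: 53/64 7/8

Derivation:
Step 1: interval [0/1, 1/1), width = 1/1 - 0/1 = 1/1
  'b': [0/1 + 1/1*0/1, 0/1 + 1/1*3/8) = [0/1, 3/8)
  'f': [0/1 + 1/1*3/8, 0/1 + 1/1*1/2) = [3/8, 1/2)
  'e': [0/1 + 1/1*1/2, 0/1 + 1/1*7/8) = [1/2, 7/8) <- contains code 109/128
  'd': [0/1 + 1/1*7/8, 0/1 + 1/1*1/1) = [7/8, 1/1)
  emit 'e', narrow to [1/2, 7/8)
Step 2: interval [1/2, 7/8), width = 7/8 - 1/2 = 3/8
  'b': [1/2 + 3/8*0/1, 1/2 + 3/8*3/8) = [1/2, 41/64)
  'f': [1/2 + 3/8*3/8, 1/2 + 3/8*1/2) = [41/64, 11/16)
  'e': [1/2 + 3/8*1/2, 1/2 + 3/8*7/8) = [11/16, 53/64)
  'd': [1/2 + 3/8*7/8, 1/2 + 3/8*1/1) = [53/64, 7/8) <- contains code 109/128
  emit 'd', narrow to [53/64, 7/8)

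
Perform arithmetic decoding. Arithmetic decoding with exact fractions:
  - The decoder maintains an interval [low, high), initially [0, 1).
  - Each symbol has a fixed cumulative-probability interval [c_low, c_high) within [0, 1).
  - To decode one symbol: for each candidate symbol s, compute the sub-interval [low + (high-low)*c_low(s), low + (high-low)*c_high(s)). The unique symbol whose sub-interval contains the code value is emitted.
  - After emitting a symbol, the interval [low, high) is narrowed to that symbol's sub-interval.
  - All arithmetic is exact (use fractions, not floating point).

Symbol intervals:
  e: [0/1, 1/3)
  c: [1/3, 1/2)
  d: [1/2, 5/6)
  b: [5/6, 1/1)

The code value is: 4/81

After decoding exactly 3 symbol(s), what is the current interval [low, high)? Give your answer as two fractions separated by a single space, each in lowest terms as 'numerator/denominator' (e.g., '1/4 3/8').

Step 1: interval [0/1, 1/1), width = 1/1 - 0/1 = 1/1
  'e': [0/1 + 1/1*0/1, 0/1 + 1/1*1/3) = [0/1, 1/3) <- contains code 4/81
  'c': [0/1 + 1/1*1/3, 0/1 + 1/1*1/2) = [1/3, 1/2)
  'd': [0/1 + 1/1*1/2, 0/1 + 1/1*5/6) = [1/2, 5/6)
  'b': [0/1 + 1/1*5/6, 0/1 + 1/1*1/1) = [5/6, 1/1)
  emit 'e', narrow to [0/1, 1/3)
Step 2: interval [0/1, 1/3), width = 1/3 - 0/1 = 1/3
  'e': [0/1 + 1/3*0/1, 0/1 + 1/3*1/3) = [0/1, 1/9) <- contains code 4/81
  'c': [0/1 + 1/3*1/3, 0/1 + 1/3*1/2) = [1/9, 1/6)
  'd': [0/1 + 1/3*1/2, 0/1 + 1/3*5/6) = [1/6, 5/18)
  'b': [0/1 + 1/3*5/6, 0/1 + 1/3*1/1) = [5/18, 1/3)
  emit 'e', narrow to [0/1, 1/9)
Step 3: interval [0/1, 1/9), width = 1/9 - 0/1 = 1/9
  'e': [0/1 + 1/9*0/1, 0/1 + 1/9*1/3) = [0/1, 1/27)
  'c': [0/1 + 1/9*1/3, 0/1 + 1/9*1/2) = [1/27, 1/18) <- contains code 4/81
  'd': [0/1 + 1/9*1/2, 0/1 + 1/9*5/6) = [1/18, 5/54)
  'b': [0/1 + 1/9*5/6, 0/1 + 1/9*1/1) = [5/54, 1/9)
  emit 'c', narrow to [1/27, 1/18)

Answer: 1/27 1/18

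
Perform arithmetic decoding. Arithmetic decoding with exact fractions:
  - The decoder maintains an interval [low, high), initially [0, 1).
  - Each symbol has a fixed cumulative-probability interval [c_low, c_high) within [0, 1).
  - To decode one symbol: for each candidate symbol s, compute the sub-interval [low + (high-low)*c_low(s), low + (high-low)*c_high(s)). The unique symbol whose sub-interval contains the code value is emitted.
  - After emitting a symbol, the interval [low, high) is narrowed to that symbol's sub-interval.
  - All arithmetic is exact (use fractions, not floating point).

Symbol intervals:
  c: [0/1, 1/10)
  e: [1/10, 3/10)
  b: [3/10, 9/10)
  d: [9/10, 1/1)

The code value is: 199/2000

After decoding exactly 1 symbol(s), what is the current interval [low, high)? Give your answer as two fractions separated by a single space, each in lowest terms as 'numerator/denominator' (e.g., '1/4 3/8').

Step 1: interval [0/1, 1/1), width = 1/1 - 0/1 = 1/1
  'c': [0/1 + 1/1*0/1, 0/1 + 1/1*1/10) = [0/1, 1/10) <- contains code 199/2000
  'e': [0/1 + 1/1*1/10, 0/1 + 1/1*3/10) = [1/10, 3/10)
  'b': [0/1 + 1/1*3/10, 0/1 + 1/1*9/10) = [3/10, 9/10)
  'd': [0/1 + 1/1*9/10, 0/1 + 1/1*1/1) = [9/10, 1/1)
  emit 'c', narrow to [0/1, 1/10)

Answer: 0/1 1/10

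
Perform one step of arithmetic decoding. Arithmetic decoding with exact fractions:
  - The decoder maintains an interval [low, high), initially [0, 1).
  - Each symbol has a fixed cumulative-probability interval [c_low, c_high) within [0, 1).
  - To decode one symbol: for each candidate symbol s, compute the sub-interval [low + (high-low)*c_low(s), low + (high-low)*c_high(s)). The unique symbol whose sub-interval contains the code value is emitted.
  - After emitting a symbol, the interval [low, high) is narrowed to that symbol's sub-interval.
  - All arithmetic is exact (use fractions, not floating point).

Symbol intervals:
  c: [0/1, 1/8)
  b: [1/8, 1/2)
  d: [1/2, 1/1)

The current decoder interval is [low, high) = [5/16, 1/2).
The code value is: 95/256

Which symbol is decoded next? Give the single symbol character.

Interval width = high − low = 1/2 − 5/16 = 3/16
Scaled code = (code − low) / width = (95/256 − 5/16) / 3/16 = 5/16
  c: [0/1, 1/8) 
  b: [1/8, 1/2) ← scaled code falls here ✓
  d: [1/2, 1/1) 

Answer: b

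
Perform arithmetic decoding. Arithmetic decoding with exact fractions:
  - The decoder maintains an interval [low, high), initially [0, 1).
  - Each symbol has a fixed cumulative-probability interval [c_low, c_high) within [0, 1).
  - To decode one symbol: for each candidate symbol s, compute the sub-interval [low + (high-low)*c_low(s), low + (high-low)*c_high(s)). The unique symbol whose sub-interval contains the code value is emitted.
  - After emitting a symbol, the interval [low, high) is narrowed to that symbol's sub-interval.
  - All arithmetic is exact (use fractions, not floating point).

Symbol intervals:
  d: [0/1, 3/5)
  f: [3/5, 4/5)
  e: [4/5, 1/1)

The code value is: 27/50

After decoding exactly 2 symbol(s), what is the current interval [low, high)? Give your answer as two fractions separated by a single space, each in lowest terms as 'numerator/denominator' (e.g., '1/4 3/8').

Answer: 12/25 3/5

Derivation:
Step 1: interval [0/1, 1/1), width = 1/1 - 0/1 = 1/1
  'd': [0/1 + 1/1*0/1, 0/1 + 1/1*3/5) = [0/1, 3/5) <- contains code 27/50
  'f': [0/1 + 1/1*3/5, 0/1 + 1/1*4/5) = [3/5, 4/5)
  'e': [0/1 + 1/1*4/5, 0/1 + 1/1*1/1) = [4/5, 1/1)
  emit 'd', narrow to [0/1, 3/5)
Step 2: interval [0/1, 3/5), width = 3/5 - 0/1 = 3/5
  'd': [0/1 + 3/5*0/1, 0/1 + 3/5*3/5) = [0/1, 9/25)
  'f': [0/1 + 3/5*3/5, 0/1 + 3/5*4/5) = [9/25, 12/25)
  'e': [0/1 + 3/5*4/5, 0/1 + 3/5*1/1) = [12/25, 3/5) <- contains code 27/50
  emit 'e', narrow to [12/25, 3/5)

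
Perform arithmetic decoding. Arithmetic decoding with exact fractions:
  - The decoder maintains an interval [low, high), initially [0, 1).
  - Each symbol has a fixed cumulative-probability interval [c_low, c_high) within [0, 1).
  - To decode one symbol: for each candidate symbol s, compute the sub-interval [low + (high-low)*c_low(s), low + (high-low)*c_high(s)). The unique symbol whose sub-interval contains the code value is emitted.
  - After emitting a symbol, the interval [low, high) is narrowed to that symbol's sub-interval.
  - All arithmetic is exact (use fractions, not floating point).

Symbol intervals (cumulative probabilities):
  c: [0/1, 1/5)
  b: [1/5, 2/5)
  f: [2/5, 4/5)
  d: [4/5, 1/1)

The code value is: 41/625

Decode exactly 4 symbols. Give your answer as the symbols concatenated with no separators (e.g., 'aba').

Answer: cbff

Derivation:
Step 1: interval [0/1, 1/1), width = 1/1 - 0/1 = 1/1
  'c': [0/1 + 1/1*0/1, 0/1 + 1/1*1/5) = [0/1, 1/5) <- contains code 41/625
  'b': [0/1 + 1/1*1/5, 0/1 + 1/1*2/5) = [1/5, 2/5)
  'f': [0/1 + 1/1*2/5, 0/1 + 1/1*4/5) = [2/5, 4/5)
  'd': [0/1 + 1/1*4/5, 0/1 + 1/1*1/1) = [4/5, 1/1)
  emit 'c', narrow to [0/1, 1/5)
Step 2: interval [0/1, 1/5), width = 1/5 - 0/1 = 1/5
  'c': [0/1 + 1/5*0/1, 0/1 + 1/5*1/5) = [0/1, 1/25)
  'b': [0/1 + 1/5*1/5, 0/1 + 1/5*2/5) = [1/25, 2/25) <- contains code 41/625
  'f': [0/1 + 1/5*2/5, 0/1 + 1/5*4/5) = [2/25, 4/25)
  'd': [0/1 + 1/5*4/5, 0/1 + 1/5*1/1) = [4/25, 1/5)
  emit 'b', narrow to [1/25, 2/25)
Step 3: interval [1/25, 2/25), width = 2/25 - 1/25 = 1/25
  'c': [1/25 + 1/25*0/1, 1/25 + 1/25*1/5) = [1/25, 6/125)
  'b': [1/25 + 1/25*1/5, 1/25 + 1/25*2/5) = [6/125, 7/125)
  'f': [1/25 + 1/25*2/5, 1/25 + 1/25*4/5) = [7/125, 9/125) <- contains code 41/625
  'd': [1/25 + 1/25*4/5, 1/25 + 1/25*1/1) = [9/125, 2/25)
  emit 'f', narrow to [7/125, 9/125)
Step 4: interval [7/125, 9/125), width = 9/125 - 7/125 = 2/125
  'c': [7/125 + 2/125*0/1, 7/125 + 2/125*1/5) = [7/125, 37/625)
  'b': [7/125 + 2/125*1/5, 7/125 + 2/125*2/5) = [37/625, 39/625)
  'f': [7/125 + 2/125*2/5, 7/125 + 2/125*4/5) = [39/625, 43/625) <- contains code 41/625
  'd': [7/125 + 2/125*4/5, 7/125 + 2/125*1/1) = [43/625, 9/125)
  emit 'f', narrow to [39/625, 43/625)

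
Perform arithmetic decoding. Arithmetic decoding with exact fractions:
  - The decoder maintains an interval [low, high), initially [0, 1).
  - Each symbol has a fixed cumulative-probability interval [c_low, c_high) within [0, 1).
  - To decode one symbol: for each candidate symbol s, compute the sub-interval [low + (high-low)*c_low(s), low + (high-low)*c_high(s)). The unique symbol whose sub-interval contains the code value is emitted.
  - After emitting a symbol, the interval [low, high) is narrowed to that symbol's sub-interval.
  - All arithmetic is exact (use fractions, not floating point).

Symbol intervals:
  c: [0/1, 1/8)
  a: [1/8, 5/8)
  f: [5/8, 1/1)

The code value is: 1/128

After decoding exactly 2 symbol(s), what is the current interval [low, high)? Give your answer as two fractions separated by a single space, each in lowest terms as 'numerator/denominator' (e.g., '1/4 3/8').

Step 1: interval [0/1, 1/1), width = 1/1 - 0/1 = 1/1
  'c': [0/1 + 1/1*0/1, 0/1 + 1/1*1/8) = [0/1, 1/8) <- contains code 1/128
  'a': [0/1 + 1/1*1/8, 0/1 + 1/1*5/8) = [1/8, 5/8)
  'f': [0/1 + 1/1*5/8, 0/1 + 1/1*1/1) = [5/8, 1/1)
  emit 'c', narrow to [0/1, 1/8)
Step 2: interval [0/1, 1/8), width = 1/8 - 0/1 = 1/8
  'c': [0/1 + 1/8*0/1, 0/1 + 1/8*1/8) = [0/1, 1/64) <- contains code 1/128
  'a': [0/1 + 1/8*1/8, 0/1 + 1/8*5/8) = [1/64, 5/64)
  'f': [0/1 + 1/8*5/8, 0/1 + 1/8*1/1) = [5/64, 1/8)
  emit 'c', narrow to [0/1, 1/64)

Answer: 0/1 1/64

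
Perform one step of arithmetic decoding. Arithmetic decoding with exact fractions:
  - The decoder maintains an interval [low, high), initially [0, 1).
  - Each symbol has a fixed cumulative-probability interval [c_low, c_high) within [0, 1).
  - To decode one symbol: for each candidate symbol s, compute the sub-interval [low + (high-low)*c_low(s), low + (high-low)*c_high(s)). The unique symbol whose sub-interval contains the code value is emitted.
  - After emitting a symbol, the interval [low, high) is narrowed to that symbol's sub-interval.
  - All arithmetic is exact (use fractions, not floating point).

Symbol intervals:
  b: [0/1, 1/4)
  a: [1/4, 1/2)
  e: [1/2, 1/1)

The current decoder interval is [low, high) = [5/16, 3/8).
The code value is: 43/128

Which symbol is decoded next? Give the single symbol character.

Interval width = high − low = 3/8 − 5/16 = 1/16
Scaled code = (code − low) / width = (43/128 − 5/16) / 1/16 = 3/8
  b: [0/1, 1/4) 
  a: [1/4, 1/2) ← scaled code falls here ✓
  e: [1/2, 1/1) 

Answer: a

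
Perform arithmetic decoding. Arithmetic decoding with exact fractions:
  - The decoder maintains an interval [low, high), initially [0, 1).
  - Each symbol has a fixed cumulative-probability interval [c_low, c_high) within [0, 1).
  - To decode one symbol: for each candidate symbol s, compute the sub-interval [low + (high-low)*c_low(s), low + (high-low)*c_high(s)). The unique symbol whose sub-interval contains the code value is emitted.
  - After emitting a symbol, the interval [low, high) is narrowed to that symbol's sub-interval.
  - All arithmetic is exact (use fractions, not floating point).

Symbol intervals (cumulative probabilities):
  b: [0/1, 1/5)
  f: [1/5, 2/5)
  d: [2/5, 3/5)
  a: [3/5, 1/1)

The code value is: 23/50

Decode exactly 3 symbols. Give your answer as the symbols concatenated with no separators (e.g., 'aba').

Step 1: interval [0/1, 1/1), width = 1/1 - 0/1 = 1/1
  'b': [0/1 + 1/1*0/1, 0/1 + 1/1*1/5) = [0/1, 1/5)
  'f': [0/1 + 1/1*1/5, 0/1 + 1/1*2/5) = [1/5, 2/5)
  'd': [0/1 + 1/1*2/5, 0/1 + 1/1*3/5) = [2/5, 3/5) <- contains code 23/50
  'a': [0/1 + 1/1*3/5, 0/1 + 1/1*1/1) = [3/5, 1/1)
  emit 'd', narrow to [2/5, 3/5)
Step 2: interval [2/5, 3/5), width = 3/5 - 2/5 = 1/5
  'b': [2/5 + 1/5*0/1, 2/5 + 1/5*1/5) = [2/5, 11/25)
  'f': [2/5 + 1/5*1/5, 2/5 + 1/5*2/5) = [11/25, 12/25) <- contains code 23/50
  'd': [2/5 + 1/5*2/5, 2/5 + 1/5*3/5) = [12/25, 13/25)
  'a': [2/5 + 1/5*3/5, 2/5 + 1/5*1/1) = [13/25, 3/5)
  emit 'f', narrow to [11/25, 12/25)
Step 3: interval [11/25, 12/25), width = 12/25 - 11/25 = 1/25
  'b': [11/25 + 1/25*0/1, 11/25 + 1/25*1/5) = [11/25, 56/125)
  'f': [11/25 + 1/25*1/5, 11/25 + 1/25*2/5) = [56/125, 57/125)
  'd': [11/25 + 1/25*2/5, 11/25 + 1/25*3/5) = [57/125, 58/125) <- contains code 23/50
  'a': [11/25 + 1/25*3/5, 11/25 + 1/25*1/1) = [58/125, 12/25)
  emit 'd', narrow to [57/125, 58/125)

Answer: dfd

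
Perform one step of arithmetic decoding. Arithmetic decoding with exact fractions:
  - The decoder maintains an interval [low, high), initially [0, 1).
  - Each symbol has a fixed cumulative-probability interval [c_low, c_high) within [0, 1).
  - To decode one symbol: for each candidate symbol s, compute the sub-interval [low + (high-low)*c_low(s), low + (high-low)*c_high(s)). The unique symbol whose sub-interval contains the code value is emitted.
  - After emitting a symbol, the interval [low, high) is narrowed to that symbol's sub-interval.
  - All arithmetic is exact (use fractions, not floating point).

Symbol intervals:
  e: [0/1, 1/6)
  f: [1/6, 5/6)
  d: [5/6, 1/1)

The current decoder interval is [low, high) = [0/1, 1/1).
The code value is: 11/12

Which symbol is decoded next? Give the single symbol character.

Answer: d

Derivation:
Interval width = high − low = 1/1 − 0/1 = 1/1
Scaled code = (code − low) / width = (11/12 − 0/1) / 1/1 = 11/12
  e: [0/1, 1/6) 
  f: [1/6, 5/6) 
  d: [5/6, 1/1) ← scaled code falls here ✓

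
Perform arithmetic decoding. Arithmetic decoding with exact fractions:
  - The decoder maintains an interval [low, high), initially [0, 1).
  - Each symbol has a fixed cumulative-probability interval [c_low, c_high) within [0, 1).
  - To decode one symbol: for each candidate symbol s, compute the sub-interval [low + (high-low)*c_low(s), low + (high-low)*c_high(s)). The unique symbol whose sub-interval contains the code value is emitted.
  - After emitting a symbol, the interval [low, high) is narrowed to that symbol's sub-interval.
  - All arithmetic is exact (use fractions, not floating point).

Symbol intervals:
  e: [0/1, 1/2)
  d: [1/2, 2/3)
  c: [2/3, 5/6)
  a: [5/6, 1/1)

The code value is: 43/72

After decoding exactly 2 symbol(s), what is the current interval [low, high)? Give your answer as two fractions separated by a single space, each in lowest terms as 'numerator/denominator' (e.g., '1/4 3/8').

Answer: 7/12 11/18

Derivation:
Step 1: interval [0/1, 1/1), width = 1/1 - 0/1 = 1/1
  'e': [0/1 + 1/1*0/1, 0/1 + 1/1*1/2) = [0/1, 1/2)
  'd': [0/1 + 1/1*1/2, 0/1 + 1/1*2/3) = [1/2, 2/3) <- contains code 43/72
  'c': [0/1 + 1/1*2/3, 0/1 + 1/1*5/6) = [2/3, 5/6)
  'a': [0/1 + 1/1*5/6, 0/1 + 1/1*1/1) = [5/6, 1/1)
  emit 'd', narrow to [1/2, 2/3)
Step 2: interval [1/2, 2/3), width = 2/3 - 1/2 = 1/6
  'e': [1/2 + 1/6*0/1, 1/2 + 1/6*1/2) = [1/2, 7/12)
  'd': [1/2 + 1/6*1/2, 1/2 + 1/6*2/3) = [7/12, 11/18) <- contains code 43/72
  'c': [1/2 + 1/6*2/3, 1/2 + 1/6*5/6) = [11/18, 23/36)
  'a': [1/2 + 1/6*5/6, 1/2 + 1/6*1/1) = [23/36, 2/3)
  emit 'd', narrow to [7/12, 11/18)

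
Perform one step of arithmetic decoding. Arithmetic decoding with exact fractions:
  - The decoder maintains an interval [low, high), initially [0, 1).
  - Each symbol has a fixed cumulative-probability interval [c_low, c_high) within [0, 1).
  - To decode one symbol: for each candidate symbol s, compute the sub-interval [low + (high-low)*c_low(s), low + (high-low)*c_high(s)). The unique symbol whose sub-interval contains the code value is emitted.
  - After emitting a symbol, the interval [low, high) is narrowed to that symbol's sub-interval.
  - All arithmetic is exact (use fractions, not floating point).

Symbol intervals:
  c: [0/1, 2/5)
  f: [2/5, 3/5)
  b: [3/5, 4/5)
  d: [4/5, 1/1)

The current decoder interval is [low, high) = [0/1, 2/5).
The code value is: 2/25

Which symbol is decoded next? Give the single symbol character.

Interval width = high − low = 2/5 − 0/1 = 2/5
Scaled code = (code − low) / width = (2/25 − 0/1) / 2/5 = 1/5
  c: [0/1, 2/5) ← scaled code falls here ✓
  f: [2/5, 3/5) 
  b: [3/5, 4/5) 
  d: [4/5, 1/1) 

Answer: c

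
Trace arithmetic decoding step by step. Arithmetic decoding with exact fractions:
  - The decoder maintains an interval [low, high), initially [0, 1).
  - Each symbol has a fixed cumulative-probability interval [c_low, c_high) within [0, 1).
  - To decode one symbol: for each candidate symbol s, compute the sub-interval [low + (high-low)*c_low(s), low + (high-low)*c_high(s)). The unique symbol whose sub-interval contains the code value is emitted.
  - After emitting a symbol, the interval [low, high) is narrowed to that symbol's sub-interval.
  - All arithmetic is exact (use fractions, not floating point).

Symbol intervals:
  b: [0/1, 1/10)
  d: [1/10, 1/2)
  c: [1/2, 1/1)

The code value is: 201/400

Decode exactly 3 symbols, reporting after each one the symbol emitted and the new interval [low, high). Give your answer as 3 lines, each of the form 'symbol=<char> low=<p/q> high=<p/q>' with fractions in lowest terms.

Answer: symbol=c low=1/2 high=1/1
symbol=b low=1/2 high=11/20
symbol=b low=1/2 high=101/200

Derivation:
Step 1: interval [0/1, 1/1), width = 1/1 - 0/1 = 1/1
  'b': [0/1 + 1/1*0/1, 0/1 + 1/1*1/10) = [0/1, 1/10)
  'd': [0/1 + 1/1*1/10, 0/1 + 1/1*1/2) = [1/10, 1/2)
  'c': [0/1 + 1/1*1/2, 0/1 + 1/1*1/1) = [1/2, 1/1) <- contains code 201/400
  emit 'c', narrow to [1/2, 1/1)
Step 2: interval [1/2, 1/1), width = 1/1 - 1/2 = 1/2
  'b': [1/2 + 1/2*0/1, 1/2 + 1/2*1/10) = [1/2, 11/20) <- contains code 201/400
  'd': [1/2 + 1/2*1/10, 1/2 + 1/2*1/2) = [11/20, 3/4)
  'c': [1/2 + 1/2*1/2, 1/2 + 1/2*1/1) = [3/4, 1/1)
  emit 'b', narrow to [1/2, 11/20)
Step 3: interval [1/2, 11/20), width = 11/20 - 1/2 = 1/20
  'b': [1/2 + 1/20*0/1, 1/2 + 1/20*1/10) = [1/2, 101/200) <- contains code 201/400
  'd': [1/2 + 1/20*1/10, 1/2 + 1/20*1/2) = [101/200, 21/40)
  'c': [1/2 + 1/20*1/2, 1/2 + 1/20*1/1) = [21/40, 11/20)
  emit 'b', narrow to [1/2, 101/200)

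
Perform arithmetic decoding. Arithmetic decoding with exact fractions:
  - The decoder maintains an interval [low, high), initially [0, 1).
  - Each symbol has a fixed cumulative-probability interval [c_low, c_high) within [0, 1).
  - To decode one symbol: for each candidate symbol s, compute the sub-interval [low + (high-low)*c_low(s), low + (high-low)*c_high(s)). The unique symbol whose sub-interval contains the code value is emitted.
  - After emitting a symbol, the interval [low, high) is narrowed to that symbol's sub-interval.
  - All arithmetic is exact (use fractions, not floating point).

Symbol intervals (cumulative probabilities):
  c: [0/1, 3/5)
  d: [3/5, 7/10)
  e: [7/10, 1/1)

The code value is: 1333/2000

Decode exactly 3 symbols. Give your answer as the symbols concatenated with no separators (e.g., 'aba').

Answer: ddd

Derivation:
Step 1: interval [0/1, 1/1), width = 1/1 - 0/1 = 1/1
  'c': [0/1 + 1/1*0/1, 0/1 + 1/1*3/5) = [0/1, 3/5)
  'd': [0/1 + 1/1*3/5, 0/1 + 1/1*7/10) = [3/5, 7/10) <- contains code 1333/2000
  'e': [0/1 + 1/1*7/10, 0/1 + 1/1*1/1) = [7/10, 1/1)
  emit 'd', narrow to [3/5, 7/10)
Step 2: interval [3/5, 7/10), width = 7/10 - 3/5 = 1/10
  'c': [3/5 + 1/10*0/1, 3/5 + 1/10*3/5) = [3/5, 33/50)
  'd': [3/5 + 1/10*3/5, 3/5 + 1/10*7/10) = [33/50, 67/100) <- contains code 1333/2000
  'e': [3/5 + 1/10*7/10, 3/5 + 1/10*1/1) = [67/100, 7/10)
  emit 'd', narrow to [33/50, 67/100)
Step 3: interval [33/50, 67/100), width = 67/100 - 33/50 = 1/100
  'c': [33/50 + 1/100*0/1, 33/50 + 1/100*3/5) = [33/50, 333/500)
  'd': [33/50 + 1/100*3/5, 33/50 + 1/100*7/10) = [333/500, 667/1000) <- contains code 1333/2000
  'e': [33/50 + 1/100*7/10, 33/50 + 1/100*1/1) = [667/1000, 67/100)
  emit 'd', narrow to [333/500, 667/1000)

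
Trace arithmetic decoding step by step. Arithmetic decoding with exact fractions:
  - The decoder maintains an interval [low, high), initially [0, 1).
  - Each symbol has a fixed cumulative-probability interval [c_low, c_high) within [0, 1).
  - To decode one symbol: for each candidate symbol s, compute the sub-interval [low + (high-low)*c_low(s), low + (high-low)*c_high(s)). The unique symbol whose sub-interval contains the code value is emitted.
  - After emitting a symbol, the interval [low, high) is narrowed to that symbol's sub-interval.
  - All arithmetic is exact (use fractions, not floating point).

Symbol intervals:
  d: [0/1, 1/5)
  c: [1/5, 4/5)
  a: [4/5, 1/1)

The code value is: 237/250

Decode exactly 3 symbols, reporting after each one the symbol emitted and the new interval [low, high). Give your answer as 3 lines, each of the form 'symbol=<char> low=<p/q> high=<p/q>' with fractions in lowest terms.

Answer: symbol=a low=4/5 high=1/1
symbol=c low=21/25 high=24/25
symbol=a low=117/125 high=24/25

Derivation:
Step 1: interval [0/1, 1/1), width = 1/1 - 0/1 = 1/1
  'd': [0/1 + 1/1*0/1, 0/1 + 1/1*1/5) = [0/1, 1/5)
  'c': [0/1 + 1/1*1/5, 0/1 + 1/1*4/5) = [1/5, 4/5)
  'a': [0/1 + 1/1*4/5, 0/1 + 1/1*1/1) = [4/5, 1/1) <- contains code 237/250
  emit 'a', narrow to [4/5, 1/1)
Step 2: interval [4/5, 1/1), width = 1/1 - 4/5 = 1/5
  'd': [4/5 + 1/5*0/1, 4/5 + 1/5*1/5) = [4/5, 21/25)
  'c': [4/5 + 1/5*1/5, 4/5 + 1/5*4/5) = [21/25, 24/25) <- contains code 237/250
  'a': [4/5 + 1/5*4/5, 4/5 + 1/5*1/1) = [24/25, 1/1)
  emit 'c', narrow to [21/25, 24/25)
Step 3: interval [21/25, 24/25), width = 24/25 - 21/25 = 3/25
  'd': [21/25 + 3/25*0/1, 21/25 + 3/25*1/5) = [21/25, 108/125)
  'c': [21/25 + 3/25*1/5, 21/25 + 3/25*4/5) = [108/125, 117/125)
  'a': [21/25 + 3/25*4/5, 21/25 + 3/25*1/1) = [117/125, 24/25) <- contains code 237/250
  emit 'a', narrow to [117/125, 24/25)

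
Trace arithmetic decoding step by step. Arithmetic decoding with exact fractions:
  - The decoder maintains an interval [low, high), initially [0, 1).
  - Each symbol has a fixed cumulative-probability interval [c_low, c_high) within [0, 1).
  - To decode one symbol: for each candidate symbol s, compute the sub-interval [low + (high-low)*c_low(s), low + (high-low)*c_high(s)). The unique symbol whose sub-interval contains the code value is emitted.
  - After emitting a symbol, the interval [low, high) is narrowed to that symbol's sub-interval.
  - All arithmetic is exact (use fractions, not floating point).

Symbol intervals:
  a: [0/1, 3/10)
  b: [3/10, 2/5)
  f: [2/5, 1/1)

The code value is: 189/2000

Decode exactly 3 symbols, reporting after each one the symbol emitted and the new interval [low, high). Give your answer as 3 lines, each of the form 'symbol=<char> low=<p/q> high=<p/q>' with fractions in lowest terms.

Answer: symbol=a low=0/1 high=3/10
symbol=b low=9/100 high=3/25
symbol=a low=9/100 high=99/1000

Derivation:
Step 1: interval [0/1, 1/1), width = 1/1 - 0/1 = 1/1
  'a': [0/1 + 1/1*0/1, 0/1 + 1/1*3/10) = [0/1, 3/10) <- contains code 189/2000
  'b': [0/1 + 1/1*3/10, 0/1 + 1/1*2/5) = [3/10, 2/5)
  'f': [0/1 + 1/1*2/5, 0/1 + 1/1*1/1) = [2/5, 1/1)
  emit 'a', narrow to [0/1, 3/10)
Step 2: interval [0/1, 3/10), width = 3/10 - 0/1 = 3/10
  'a': [0/1 + 3/10*0/1, 0/1 + 3/10*3/10) = [0/1, 9/100)
  'b': [0/1 + 3/10*3/10, 0/1 + 3/10*2/5) = [9/100, 3/25) <- contains code 189/2000
  'f': [0/1 + 3/10*2/5, 0/1 + 3/10*1/1) = [3/25, 3/10)
  emit 'b', narrow to [9/100, 3/25)
Step 3: interval [9/100, 3/25), width = 3/25 - 9/100 = 3/100
  'a': [9/100 + 3/100*0/1, 9/100 + 3/100*3/10) = [9/100, 99/1000) <- contains code 189/2000
  'b': [9/100 + 3/100*3/10, 9/100 + 3/100*2/5) = [99/1000, 51/500)
  'f': [9/100 + 3/100*2/5, 9/100 + 3/100*1/1) = [51/500, 3/25)
  emit 'a', narrow to [9/100, 99/1000)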